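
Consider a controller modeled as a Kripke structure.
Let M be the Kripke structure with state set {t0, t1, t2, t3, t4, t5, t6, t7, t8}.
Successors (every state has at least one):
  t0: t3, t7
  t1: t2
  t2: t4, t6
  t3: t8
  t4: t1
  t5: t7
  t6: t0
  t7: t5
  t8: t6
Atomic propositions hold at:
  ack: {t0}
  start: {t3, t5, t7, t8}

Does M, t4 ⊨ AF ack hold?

No

AF ack: least fixpoint, start Z0 = {t0}, add states with every successor in Z. Z1 = {t0, t6}; Z2 = {t0, t6, t8}; Z3 = {t0, t3, t6, t8}; fixed.
Sat(AF ack) = {t0, t3, t6, t8}
t4 ∉ Sat(AF ack) = {t0, t3, t6, t8}, so the formula does not hold at t4.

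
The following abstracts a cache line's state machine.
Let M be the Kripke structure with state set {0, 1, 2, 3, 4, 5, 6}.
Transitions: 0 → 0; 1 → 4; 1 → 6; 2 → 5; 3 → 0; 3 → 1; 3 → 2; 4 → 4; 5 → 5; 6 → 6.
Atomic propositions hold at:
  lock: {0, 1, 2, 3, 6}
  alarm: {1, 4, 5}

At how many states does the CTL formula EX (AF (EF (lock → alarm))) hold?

5

Sat(lock → alarm) = {1, 4, 5}
EF (lock → alarm): least fixpoint, start Z0 = {1, 4, 5}, add states with some successor in Z. Z1 = {1, 2, 3, 4, 5}; fixed.
Sat(EF (lock → alarm)) = {1, 2, 3, 4, 5}
AF (EF (lock → alarm)): least fixpoint, start Z0 = {1, 2, 3, 4, 5}, add states with every successor in Z. Already a fixed point.
Sat(AF (EF (lock → alarm))) = {1, 2, 3, 4, 5}
Sat(EX (AF (EF (lock → alarm)))) = {s : some successor in {1, 2, 3, 4, 5}} = {1, 2, 3, 4, 5}
|Sat(EX (AF (EF (lock → alarm))))| = |{1, 2, 3, 4, 5}| = 5.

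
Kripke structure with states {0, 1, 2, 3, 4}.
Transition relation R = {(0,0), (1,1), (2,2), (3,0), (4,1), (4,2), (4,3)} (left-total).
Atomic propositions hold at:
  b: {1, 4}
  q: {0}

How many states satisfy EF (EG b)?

2

EG b: greatest fixpoint, start Z0 = {1, 4}, keep only states in Sat with some successor in Z. Already a fixed point.
Sat(EG b) = {1, 4}
EF (EG b): least fixpoint, start Z0 = {1, 4}, add states with some successor in Z. Already a fixed point.
Sat(EF (EG b)) = {1, 4}
|Sat(EF (EG b))| = |{1, 4}| = 2.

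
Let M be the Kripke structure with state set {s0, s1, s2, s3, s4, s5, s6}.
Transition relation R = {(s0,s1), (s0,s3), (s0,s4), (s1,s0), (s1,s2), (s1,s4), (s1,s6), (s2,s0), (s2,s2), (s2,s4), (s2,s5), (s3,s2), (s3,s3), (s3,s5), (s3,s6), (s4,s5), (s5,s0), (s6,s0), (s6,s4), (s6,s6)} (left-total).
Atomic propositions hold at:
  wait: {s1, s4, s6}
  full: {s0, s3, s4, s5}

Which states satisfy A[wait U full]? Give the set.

{s0, s3, s4, s5}

A[wait U full]: least fixpoint, start Z0 = Sat(full) = {s0, s3, s4, s5}, add states in Sat(wait) with every successor in Z. Already a fixed point.
Sat(A[wait U full]) = {s0, s3, s4, s5}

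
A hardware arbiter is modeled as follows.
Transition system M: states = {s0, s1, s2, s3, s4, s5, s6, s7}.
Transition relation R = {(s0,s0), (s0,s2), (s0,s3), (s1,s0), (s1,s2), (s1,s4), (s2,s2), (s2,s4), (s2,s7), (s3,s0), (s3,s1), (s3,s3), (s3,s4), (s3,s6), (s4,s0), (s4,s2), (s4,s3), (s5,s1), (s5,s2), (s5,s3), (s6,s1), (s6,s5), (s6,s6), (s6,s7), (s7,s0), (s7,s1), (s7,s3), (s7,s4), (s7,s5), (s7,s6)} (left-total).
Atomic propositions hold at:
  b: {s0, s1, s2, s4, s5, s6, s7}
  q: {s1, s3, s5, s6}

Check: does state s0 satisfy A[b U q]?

No

A[b U q]: least fixpoint, start Z0 = Sat(q) = {s1, s3, s5, s6}, add states in Sat(b) with every successor in Z. Already a fixed point.
Sat(A[b U q]) = {s1, s3, s5, s6}
s0 ∉ Sat(A[b U q]) = {s1, s3, s5, s6}, so the formula does not hold at s0.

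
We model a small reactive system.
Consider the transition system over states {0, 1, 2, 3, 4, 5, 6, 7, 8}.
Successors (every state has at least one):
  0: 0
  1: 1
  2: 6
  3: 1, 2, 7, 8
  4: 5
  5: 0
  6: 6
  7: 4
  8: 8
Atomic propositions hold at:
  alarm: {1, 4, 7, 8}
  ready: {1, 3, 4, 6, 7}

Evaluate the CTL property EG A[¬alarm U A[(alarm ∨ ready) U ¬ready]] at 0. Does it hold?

Sat(¬alarm) = {0, 2, 3, 5, 6}
Sat(alarm ∨ ready) = {1, 3, 4, 6, 7, 8}
Sat(¬ready) = {0, 2, 5, 8}
A[(alarm ∨ ready) U ¬ready]: least fixpoint, start Z0 = Sat(¬ready) = {0, 2, 5, 8}, add states in Sat(alarm ∨ ready) with every successor in Z. Z1 = {0, 2, 4, 5, 8}; Z2 = {0, 2, 4, 5, 7, 8}; fixed.
Sat(A[(alarm ∨ ready) U ¬ready]) = {0, 2, 4, 5, 7, 8}
A[¬alarm U A[(alarm ∨ ready) U ¬ready]]: least fixpoint, start Z0 = Sat(A[(alarm ∨ ready) U ¬ready]) = {0, 2, 4, 5, 7, 8}, add states in Sat(¬alarm) with every successor in Z. Already a fixed point.
Sat(A[¬alarm U A[(alarm ∨ ready) U ¬ready]]) = {0, 2, 4, 5, 7, 8}
EG A[¬alarm U A[(alarm ∨ ready) U ¬ready]]: greatest fixpoint, start Z0 = {0, 2, 4, 5, 7, 8}, keep only states in Sat with some successor in Z. Z1 = {0, 4, 5, 7, 8}; fixed.
Sat(EG A[¬alarm U A[(alarm ∨ ready) U ¬ready]]) = {0, 4, 5, 7, 8}
0 ∈ Sat(EG A[¬alarm U A[(alarm ∨ ready) U ¬ready]]) = {0, 4, 5, 7, 8}, so the formula holds at 0.

Yes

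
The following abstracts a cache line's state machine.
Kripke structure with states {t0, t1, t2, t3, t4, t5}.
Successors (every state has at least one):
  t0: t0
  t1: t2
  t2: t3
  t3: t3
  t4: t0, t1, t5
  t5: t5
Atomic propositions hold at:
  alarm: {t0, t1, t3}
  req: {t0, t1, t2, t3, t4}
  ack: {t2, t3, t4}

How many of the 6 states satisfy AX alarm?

Sat(AX alarm) = {s : every successor in {t0, t1, t3}} = {t0, t2, t3}
|Sat(AX alarm)| = |{t0, t2, t3}| = 3.

3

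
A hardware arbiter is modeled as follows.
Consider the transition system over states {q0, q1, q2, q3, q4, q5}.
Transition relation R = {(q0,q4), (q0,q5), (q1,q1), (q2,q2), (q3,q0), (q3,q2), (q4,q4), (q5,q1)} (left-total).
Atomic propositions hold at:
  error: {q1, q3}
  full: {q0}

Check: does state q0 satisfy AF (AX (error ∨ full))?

No

Sat(error ∨ full) = {q0, q1, q3}
Sat(AX (error ∨ full)) = {s : every successor in {q0, q1, q3}} = {q1, q5}
AF (AX (error ∨ full)): least fixpoint, start Z0 = {q1, q5}, add states with every successor in Z. Already a fixed point.
Sat(AF (AX (error ∨ full))) = {q1, q5}
q0 ∉ Sat(AF (AX (error ∨ full))) = {q1, q5}, so the formula does not hold at q0.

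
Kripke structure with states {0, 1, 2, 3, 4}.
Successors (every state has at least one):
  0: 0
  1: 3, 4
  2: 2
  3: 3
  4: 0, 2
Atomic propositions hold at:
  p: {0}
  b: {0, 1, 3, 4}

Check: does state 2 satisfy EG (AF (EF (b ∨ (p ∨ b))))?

Sat(p ∨ b) = {0, 1, 3, 4}
Sat(b ∨ (p ∨ b)) = {0, 1, 3, 4}
EF (b ∨ (p ∨ b)): least fixpoint, start Z0 = {0, 1, 3, 4}, add states with some successor in Z. Already a fixed point.
Sat(EF (b ∨ (p ∨ b))) = {0, 1, 3, 4}
AF (EF (b ∨ (p ∨ b))): least fixpoint, start Z0 = {0, 1, 3, 4}, add states with every successor in Z. Already a fixed point.
Sat(AF (EF (b ∨ (p ∨ b)))) = {0, 1, 3, 4}
EG (AF (EF (b ∨ (p ∨ b)))): greatest fixpoint, start Z0 = {0, 1, 3, 4}, keep only states in Sat with some successor in Z. Already a fixed point.
Sat(EG (AF (EF (b ∨ (p ∨ b))))) = {0, 1, 3, 4}
2 ∉ Sat(EG (AF (EF (b ∨ (p ∨ b))))) = {0, 1, 3, 4}, so the formula does not hold at 2.

No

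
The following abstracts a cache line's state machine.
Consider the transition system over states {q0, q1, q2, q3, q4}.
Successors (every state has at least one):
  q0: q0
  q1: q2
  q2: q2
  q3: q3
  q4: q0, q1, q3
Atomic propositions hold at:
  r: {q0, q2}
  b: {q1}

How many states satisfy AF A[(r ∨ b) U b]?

Sat(r ∨ b) = {q0, q1, q2}
A[(r ∨ b) U b]: least fixpoint, start Z0 = Sat(b) = {q1}, add states in Sat(r ∨ b) with every successor in Z. Already a fixed point.
Sat(A[(r ∨ b) U b]) = {q1}
AF A[(r ∨ b) U b]: least fixpoint, start Z0 = {q1}, add states with every successor in Z. Already a fixed point.
Sat(AF A[(r ∨ b) U b]) = {q1}
|Sat(AF A[(r ∨ b) U b])| = |{q1}| = 1.

1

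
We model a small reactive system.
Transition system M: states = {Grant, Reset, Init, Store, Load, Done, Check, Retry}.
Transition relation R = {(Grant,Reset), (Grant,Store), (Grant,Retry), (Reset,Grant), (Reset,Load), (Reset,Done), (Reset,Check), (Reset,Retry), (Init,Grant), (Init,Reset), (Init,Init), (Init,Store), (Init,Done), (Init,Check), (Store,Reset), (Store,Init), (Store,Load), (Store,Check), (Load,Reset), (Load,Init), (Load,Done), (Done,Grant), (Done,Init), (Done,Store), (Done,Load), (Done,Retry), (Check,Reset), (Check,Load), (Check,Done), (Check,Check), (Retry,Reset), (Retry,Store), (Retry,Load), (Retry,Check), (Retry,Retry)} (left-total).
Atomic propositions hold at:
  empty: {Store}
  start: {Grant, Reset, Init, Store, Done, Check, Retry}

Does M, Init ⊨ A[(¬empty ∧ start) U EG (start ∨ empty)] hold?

Yes

Sat(¬empty) = {Grant, Reset, Init, Load, Done, Check, Retry}
Sat(¬empty ∧ start) = {Grant, Reset, Init, Done, Check, Retry}
Sat(start ∨ empty) = {Grant, Reset, Init, Store, Done, Check, Retry}
EG (start ∨ empty): greatest fixpoint, start Z0 = {Grant, Reset, Init, Store, Done, Check, Retry}, keep only states in Sat with some successor in Z. Already a fixed point.
Sat(EG (start ∨ empty)) = {Grant, Reset, Init, Store, Done, Check, Retry}
A[(¬empty ∧ start) U EG (start ∨ empty)]: least fixpoint, start Z0 = Sat(EG (start ∨ empty)) = {Grant, Reset, Init, Store, Done, Check, Retry}, add states in Sat(¬empty ∧ start) with every successor in Z. Already a fixed point.
Sat(A[(¬empty ∧ start) U EG (start ∨ empty)]) = {Grant, Reset, Init, Store, Done, Check, Retry}
Init ∈ Sat(A[(¬empty ∧ start) U EG (start ∨ empty)]) = {Grant, Reset, Init, Store, Done, Check, Retry}, so the formula holds at Init.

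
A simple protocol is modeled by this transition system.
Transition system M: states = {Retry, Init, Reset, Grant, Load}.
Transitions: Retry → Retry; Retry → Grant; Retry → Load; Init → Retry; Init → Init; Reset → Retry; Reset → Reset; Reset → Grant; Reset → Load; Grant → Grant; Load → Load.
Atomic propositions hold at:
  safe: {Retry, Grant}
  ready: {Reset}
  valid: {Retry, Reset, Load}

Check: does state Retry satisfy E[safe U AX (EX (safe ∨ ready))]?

Sat(safe ∨ ready) = {Retry, Reset, Grant}
Sat(EX (safe ∨ ready)) = {s : some successor in {Retry, Reset, Grant}} = {Retry, Init, Reset, Grant}
Sat(AX (EX (safe ∨ ready))) = {s : every successor in {Retry, Init, Reset, Grant}} = {Init, Grant}
E[safe U AX (EX (safe ∨ ready))]: least fixpoint, start Z0 = Sat(AX (EX (safe ∨ ready))) = {Init, Grant}, add states in Sat(safe) with some successor in Z. Z1 = {Retry, Init, Grant}; fixed.
Sat(E[safe U AX (EX (safe ∨ ready))]) = {Retry, Init, Grant}
Retry ∈ Sat(E[safe U AX (EX (safe ∨ ready))]) = {Retry, Init, Grant}, so the formula holds at Retry.

Yes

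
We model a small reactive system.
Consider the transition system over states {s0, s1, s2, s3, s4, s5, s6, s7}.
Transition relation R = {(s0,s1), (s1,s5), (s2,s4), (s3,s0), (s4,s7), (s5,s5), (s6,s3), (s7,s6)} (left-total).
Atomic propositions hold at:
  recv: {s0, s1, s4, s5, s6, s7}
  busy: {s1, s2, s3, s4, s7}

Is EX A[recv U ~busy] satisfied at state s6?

No

Sat(~busy) = {s0, s5, s6}
A[recv U ~busy]: least fixpoint, start Z0 = Sat(~busy) = {s0, s5, s6}, add states in Sat(recv) with every successor in Z. Z1 = {s0, s1, s5, s6, s7}; Z2 = {s0, s1, s4, s5, s6, s7}; fixed.
Sat(A[recv U ~busy]) = {s0, s1, s4, s5, s6, s7}
Sat(EX A[recv U ~busy]) = {s : some successor in {s0, s1, s4, s5, s6, s7}} = {s0, s1, s2, s3, s4, s5, s7}
s6 ∉ Sat(EX A[recv U ~busy]) = {s0, s1, s2, s3, s4, s5, s7}, so the formula does not hold at s6.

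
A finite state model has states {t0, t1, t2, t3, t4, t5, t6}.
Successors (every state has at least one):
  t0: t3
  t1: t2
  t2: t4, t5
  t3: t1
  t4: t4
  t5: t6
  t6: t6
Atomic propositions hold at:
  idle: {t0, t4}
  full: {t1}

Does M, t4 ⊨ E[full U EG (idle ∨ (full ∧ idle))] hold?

Sat(full ∧ idle) = ∅
Sat(idle ∨ (full ∧ idle)) = {t0, t4}
EG (idle ∨ (full ∧ idle)): greatest fixpoint, start Z0 = {t0, t4}, keep only states in Sat with some successor in Z. Z1 = {t4}; fixed.
Sat(EG (idle ∨ (full ∧ idle))) = {t4}
E[full U EG (idle ∨ (full ∧ idle))]: least fixpoint, start Z0 = Sat(EG (idle ∨ (full ∧ idle))) = {t4}, add states in Sat(full) with some successor in Z. Already a fixed point.
Sat(E[full U EG (idle ∨ (full ∧ idle))]) = {t4}
t4 ∈ Sat(E[full U EG (idle ∨ (full ∧ idle))]) = {t4}, so the formula holds at t4.

Yes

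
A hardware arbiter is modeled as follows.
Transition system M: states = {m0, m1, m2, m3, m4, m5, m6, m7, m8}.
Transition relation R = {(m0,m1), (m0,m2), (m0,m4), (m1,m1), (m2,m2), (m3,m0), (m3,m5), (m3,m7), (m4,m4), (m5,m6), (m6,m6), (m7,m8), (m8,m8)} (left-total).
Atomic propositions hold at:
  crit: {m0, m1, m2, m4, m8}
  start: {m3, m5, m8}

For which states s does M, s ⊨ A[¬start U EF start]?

Sat(¬start) = {m0, m1, m2, m4, m6, m7}
EF start: least fixpoint, start Z0 = {m3, m5, m8}, add states with some successor in Z. Z1 = {m3, m5, m7, m8}; fixed.
Sat(EF start) = {m3, m5, m7, m8}
A[¬start U EF start]: least fixpoint, start Z0 = Sat(EF start) = {m3, m5, m7, m8}, add states in Sat(¬start) with every successor in Z. Already a fixed point.
Sat(A[¬start U EF start]) = {m3, m5, m7, m8}

{m3, m5, m7, m8}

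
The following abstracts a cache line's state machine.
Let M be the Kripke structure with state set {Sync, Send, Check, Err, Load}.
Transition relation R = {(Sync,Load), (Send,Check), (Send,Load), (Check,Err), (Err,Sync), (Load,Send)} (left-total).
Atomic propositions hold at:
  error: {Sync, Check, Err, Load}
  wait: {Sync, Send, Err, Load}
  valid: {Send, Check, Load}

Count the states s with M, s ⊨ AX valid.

Sat(AX valid) = {s : every successor in {Send, Check, Load}} = {Sync, Send, Load}
|Sat(AX valid)| = |{Sync, Send, Load}| = 3.

3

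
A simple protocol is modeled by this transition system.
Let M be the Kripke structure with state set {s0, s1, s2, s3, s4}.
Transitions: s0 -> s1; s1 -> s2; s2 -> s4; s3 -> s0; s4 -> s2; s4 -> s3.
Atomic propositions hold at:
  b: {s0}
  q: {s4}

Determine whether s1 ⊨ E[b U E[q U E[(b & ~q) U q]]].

No

Sat(~q) = {s0, s1, s2, s3}
Sat(b & ~q) = {s0}
E[(b & ~q) U q]: least fixpoint, start Z0 = Sat(q) = {s4}, add states in Sat(b & ~q) with some successor in Z. Already a fixed point.
Sat(E[(b & ~q) U q]) = {s4}
E[q U E[(b & ~q) U q]]: least fixpoint, start Z0 = Sat(E[(b & ~q) U q]) = {s4}, add states in Sat(q) with some successor in Z. Already a fixed point.
Sat(E[q U E[(b & ~q) U q]]) = {s4}
E[b U E[q U E[(b & ~q) U q]]]: least fixpoint, start Z0 = Sat(E[q U E[(b & ~q) U q]]) = {s4}, add states in Sat(b) with some successor in Z. Already a fixed point.
Sat(E[b U E[q U E[(b & ~q) U q]]]) = {s4}
s1 ∉ Sat(E[b U E[q U E[(b & ~q) U q]]]) = {s4}, so the formula does not hold at s1.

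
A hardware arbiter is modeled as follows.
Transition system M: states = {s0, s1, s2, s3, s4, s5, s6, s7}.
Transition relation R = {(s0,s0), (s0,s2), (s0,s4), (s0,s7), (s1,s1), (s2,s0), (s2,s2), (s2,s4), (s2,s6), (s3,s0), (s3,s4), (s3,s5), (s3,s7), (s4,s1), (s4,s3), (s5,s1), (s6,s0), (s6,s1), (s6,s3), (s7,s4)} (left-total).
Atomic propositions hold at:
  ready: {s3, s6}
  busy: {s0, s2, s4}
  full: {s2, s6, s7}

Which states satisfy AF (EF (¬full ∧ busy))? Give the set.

Sat(¬full) = {s0, s1, s3, s4, s5}
Sat(¬full ∧ busy) = {s0, s4}
EF (¬full ∧ busy): least fixpoint, start Z0 = {s0, s4}, add states with some successor in Z. Z1 = {s0, s2, s3, s4, s6, s7}; fixed.
Sat(EF (¬full ∧ busy)) = {s0, s2, s3, s4, s6, s7}
AF (EF (¬full ∧ busy)): least fixpoint, start Z0 = {s0, s2, s3, s4, s6, s7}, add states with every successor in Z. Already a fixed point.
Sat(AF (EF (¬full ∧ busy))) = {s0, s2, s3, s4, s6, s7}

{s0, s2, s3, s4, s6, s7}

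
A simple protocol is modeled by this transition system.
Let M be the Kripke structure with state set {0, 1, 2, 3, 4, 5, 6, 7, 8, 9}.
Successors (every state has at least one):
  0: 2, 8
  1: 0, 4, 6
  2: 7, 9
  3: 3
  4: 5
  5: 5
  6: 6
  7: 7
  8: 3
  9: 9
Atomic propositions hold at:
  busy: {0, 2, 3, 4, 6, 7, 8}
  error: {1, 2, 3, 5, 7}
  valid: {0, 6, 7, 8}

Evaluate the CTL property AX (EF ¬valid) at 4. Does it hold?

Yes

Sat(¬valid) = {1, 2, 3, 4, 5, 9}
EF ¬valid: least fixpoint, start Z0 = {1, 2, 3, 4, 5, 9}, add states with some successor in Z. Z1 = {0, 1, 2, 3, 4, 5, 8, 9}; fixed.
Sat(EF ¬valid) = {0, 1, 2, 3, 4, 5, 8, 9}
Sat(AX (EF ¬valid)) = {s : every successor in {0, 1, 2, 3, 4, 5, 8, 9}} = {0, 3, 4, 5, 8, 9}
4 ∈ Sat(AX (EF ¬valid)) = {0, 3, 4, 5, 8, 9}, so the formula holds at 4.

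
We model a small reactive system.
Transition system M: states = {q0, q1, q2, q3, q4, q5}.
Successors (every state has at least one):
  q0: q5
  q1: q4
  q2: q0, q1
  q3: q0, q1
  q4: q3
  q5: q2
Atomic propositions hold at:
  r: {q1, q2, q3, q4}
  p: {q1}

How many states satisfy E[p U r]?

E[p U r]: least fixpoint, start Z0 = Sat(r) = {q1, q2, q3, q4}, add states in Sat(p) with some successor in Z. Already a fixed point.
Sat(E[p U r]) = {q1, q2, q3, q4}
|Sat(E[p U r])| = |{q1, q2, q3, q4}| = 4.

4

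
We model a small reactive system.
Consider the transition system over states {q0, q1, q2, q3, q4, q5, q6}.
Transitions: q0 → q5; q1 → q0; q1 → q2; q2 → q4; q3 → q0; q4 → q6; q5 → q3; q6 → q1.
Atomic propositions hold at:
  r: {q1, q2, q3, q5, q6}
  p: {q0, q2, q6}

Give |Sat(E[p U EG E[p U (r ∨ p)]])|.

5

Sat(r ∨ p) = {q0, q1, q2, q3, q5, q6}
E[p U (r ∨ p)]: least fixpoint, start Z0 = Sat((r ∨ p)) = {q0, q1, q2, q3, q5, q6}, add states in Sat(p) with some successor in Z. Already a fixed point.
Sat(E[p U (r ∨ p)]) = {q0, q1, q2, q3, q5, q6}
EG E[p U (r ∨ p)]: greatest fixpoint, start Z0 = {q0, q1, q2, q3, q5, q6}, keep only states in Sat with some successor in Z. Z1 = {q0, q1, q3, q5, q6}; fixed.
Sat(EG E[p U (r ∨ p)]) = {q0, q1, q3, q5, q6}
E[p U EG E[p U (r ∨ p)]]: least fixpoint, start Z0 = Sat(EG E[p U (r ∨ p)]) = {q0, q1, q3, q5, q6}, add states in Sat(p) with some successor in Z. Already a fixed point.
Sat(E[p U EG E[p U (r ∨ p)]]) = {q0, q1, q3, q5, q6}
|Sat(E[p U EG E[p U (r ∨ p)]])| = |{q0, q1, q3, q5, q6}| = 5.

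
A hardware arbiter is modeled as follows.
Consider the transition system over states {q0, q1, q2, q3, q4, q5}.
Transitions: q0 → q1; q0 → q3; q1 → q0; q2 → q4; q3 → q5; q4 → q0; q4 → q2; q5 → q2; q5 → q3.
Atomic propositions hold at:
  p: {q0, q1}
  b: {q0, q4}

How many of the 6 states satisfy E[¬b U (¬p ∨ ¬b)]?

Sat(¬b) = {q1, q2, q3, q5}
Sat(¬p) = {q2, q3, q4, q5}
Sat(¬p ∨ ¬b) = {q1, q2, q3, q4, q5}
E[¬b U (¬p ∨ ¬b)]: least fixpoint, start Z0 = Sat((¬p ∨ ¬b)) = {q1, q2, q3, q4, q5}, add states in Sat(¬b) with some successor in Z. Already a fixed point.
Sat(E[¬b U (¬p ∨ ¬b)]) = {q1, q2, q3, q4, q5}
|Sat(E[¬b U (¬p ∨ ¬b)])| = |{q1, q2, q3, q4, q5}| = 5.

5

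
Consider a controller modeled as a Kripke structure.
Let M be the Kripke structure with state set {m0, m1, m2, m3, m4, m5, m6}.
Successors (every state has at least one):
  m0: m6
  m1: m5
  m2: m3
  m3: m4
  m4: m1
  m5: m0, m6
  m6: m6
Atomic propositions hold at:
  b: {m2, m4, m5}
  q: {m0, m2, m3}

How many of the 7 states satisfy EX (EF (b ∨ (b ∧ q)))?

4

Sat(b ∧ q) = {m2}
Sat(b ∨ (b ∧ q)) = {m2, m4, m5}
EF (b ∨ (b ∧ q)): least fixpoint, start Z0 = {m2, m4, m5}, add states with some successor in Z. Z1 = {m1, m2, m3, m4, m5}; fixed.
Sat(EF (b ∨ (b ∧ q))) = {m1, m2, m3, m4, m5}
Sat(EX (EF (b ∨ (b ∧ q)))) = {s : some successor in {m1, m2, m3, m4, m5}} = {m1, m2, m3, m4}
|Sat(EX (EF (b ∨ (b ∧ q))))| = |{m1, m2, m3, m4}| = 4.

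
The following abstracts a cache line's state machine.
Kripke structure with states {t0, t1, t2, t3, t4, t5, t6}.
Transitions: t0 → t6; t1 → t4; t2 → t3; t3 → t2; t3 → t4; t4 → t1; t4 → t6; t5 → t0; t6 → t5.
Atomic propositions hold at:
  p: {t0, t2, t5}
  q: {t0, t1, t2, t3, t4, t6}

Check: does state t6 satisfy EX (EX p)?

Yes

Sat(EX p) = {s : some successor in {t0, t2, t5}} = {t3, t5, t6}
Sat(EX (EX p)) = {s : some successor in {t3, t5, t6}} = {t0, t2, t4, t6}
t6 ∈ Sat(EX (EX p)) = {t0, t2, t4, t6}, so the formula holds at t6.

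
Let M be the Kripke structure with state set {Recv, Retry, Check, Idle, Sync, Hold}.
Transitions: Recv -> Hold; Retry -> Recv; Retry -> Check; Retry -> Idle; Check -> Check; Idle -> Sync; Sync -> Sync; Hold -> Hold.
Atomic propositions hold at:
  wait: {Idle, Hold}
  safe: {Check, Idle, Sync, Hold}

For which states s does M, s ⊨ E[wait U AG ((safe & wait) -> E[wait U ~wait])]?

{Check, Idle, Sync}

Sat(safe & wait) = {Idle, Hold}
Sat(~wait) = {Recv, Retry, Check, Sync}
E[wait U ~wait]: least fixpoint, start Z0 = Sat(~wait) = {Recv, Retry, Check, Sync}, add states in Sat(wait) with some successor in Z. Z1 = {Recv, Retry, Check, Idle, Sync}; fixed.
Sat(E[wait U ~wait]) = {Recv, Retry, Check, Idle, Sync}
Sat((safe & wait) -> E[wait U ~wait]) = {Recv, Retry, Check, Idle, Sync}
AG ((safe & wait) -> E[wait U ~wait]): greatest fixpoint, start Z0 = {Recv, Retry, Check, Idle, Sync}, keep only states in Sat with every successor in Z. Z1 = {Retry, Check, Idle, Sync}; Z2 = {Check, Idle, Sync}; fixed.
Sat(AG ((safe & wait) -> E[wait U ~wait])) = {Check, Idle, Sync}
E[wait U AG ((safe & wait) -> E[wait U ~wait])]: least fixpoint, start Z0 = Sat(AG ((safe & wait) -> E[wait U ~wait])) = {Check, Idle, Sync}, add states in Sat(wait) with some successor in Z. Already a fixed point.
Sat(E[wait U AG ((safe & wait) -> E[wait U ~wait])]) = {Check, Idle, Sync}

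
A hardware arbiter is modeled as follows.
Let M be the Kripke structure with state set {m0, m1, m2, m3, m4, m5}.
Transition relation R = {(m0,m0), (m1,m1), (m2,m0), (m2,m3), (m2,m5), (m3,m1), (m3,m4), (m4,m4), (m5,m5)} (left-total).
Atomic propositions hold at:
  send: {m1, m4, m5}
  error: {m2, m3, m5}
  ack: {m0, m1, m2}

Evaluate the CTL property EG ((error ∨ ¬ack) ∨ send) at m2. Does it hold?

Sat(¬ack) = {m3, m4, m5}
Sat(error ∨ ¬ack) = {m2, m3, m4, m5}
Sat((error ∨ ¬ack) ∨ send) = {m1, m2, m3, m4, m5}
EG ((error ∨ ¬ack) ∨ send): greatest fixpoint, start Z0 = {m1, m2, m3, m4, m5}, keep only states in Sat with some successor in Z. Already a fixed point.
Sat(EG ((error ∨ ¬ack) ∨ send)) = {m1, m2, m3, m4, m5}
m2 ∈ Sat(EG ((error ∨ ¬ack) ∨ send)) = {m1, m2, m3, m4, m5}, so the formula holds at m2.

Yes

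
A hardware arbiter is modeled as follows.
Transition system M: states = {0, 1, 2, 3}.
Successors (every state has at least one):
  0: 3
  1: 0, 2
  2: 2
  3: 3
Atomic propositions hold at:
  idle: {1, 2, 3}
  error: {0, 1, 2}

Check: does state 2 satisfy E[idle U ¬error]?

No

Sat(¬error) = {3}
E[idle U ¬error]: least fixpoint, start Z0 = Sat(¬error) = {3}, add states in Sat(idle) with some successor in Z. Already a fixed point.
Sat(E[idle U ¬error]) = {3}
2 ∉ Sat(E[idle U ¬error]) = {3}, so the formula does not hold at 2.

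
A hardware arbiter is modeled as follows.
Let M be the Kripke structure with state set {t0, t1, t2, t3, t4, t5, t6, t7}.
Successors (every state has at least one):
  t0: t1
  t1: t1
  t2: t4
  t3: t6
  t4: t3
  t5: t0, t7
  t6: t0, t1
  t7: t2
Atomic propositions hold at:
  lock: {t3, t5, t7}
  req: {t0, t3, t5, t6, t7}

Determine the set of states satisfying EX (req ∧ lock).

{t4, t5}

Sat(req ∧ lock) = {t3, t5, t7}
Sat(EX (req ∧ lock)) = {s : some successor in {t3, t5, t7}} = {t4, t5}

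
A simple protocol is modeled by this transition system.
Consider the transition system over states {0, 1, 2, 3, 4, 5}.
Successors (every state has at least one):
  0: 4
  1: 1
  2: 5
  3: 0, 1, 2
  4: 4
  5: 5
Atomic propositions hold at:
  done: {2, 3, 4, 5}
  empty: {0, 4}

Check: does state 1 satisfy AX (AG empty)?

No

AG empty: greatest fixpoint, start Z0 = {0, 4}, keep only states in Sat with every successor in Z. Already a fixed point.
Sat(AG empty) = {0, 4}
Sat(AX (AG empty)) = {s : every successor in {0, 4}} = {0, 4}
1 ∉ Sat(AX (AG empty)) = {0, 4}, so the formula does not hold at 1.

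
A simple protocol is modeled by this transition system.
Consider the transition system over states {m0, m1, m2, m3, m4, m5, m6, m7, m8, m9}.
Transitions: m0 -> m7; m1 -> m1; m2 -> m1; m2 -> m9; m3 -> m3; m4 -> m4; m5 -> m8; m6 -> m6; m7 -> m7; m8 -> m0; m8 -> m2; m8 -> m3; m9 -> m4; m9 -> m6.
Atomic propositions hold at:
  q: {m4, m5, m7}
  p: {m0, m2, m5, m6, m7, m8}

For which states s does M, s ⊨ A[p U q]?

A[p U q]: least fixpoint, start Z0 = Sat(q) = {m4, m5, m7}, add states in Sat(p) with every successor in Z. Z1 = {m0, m4, m5, m7}; fixed.
Sat(A[p U q]) = {m0, m4, m5, m7}

{m0, m4, m5, m7}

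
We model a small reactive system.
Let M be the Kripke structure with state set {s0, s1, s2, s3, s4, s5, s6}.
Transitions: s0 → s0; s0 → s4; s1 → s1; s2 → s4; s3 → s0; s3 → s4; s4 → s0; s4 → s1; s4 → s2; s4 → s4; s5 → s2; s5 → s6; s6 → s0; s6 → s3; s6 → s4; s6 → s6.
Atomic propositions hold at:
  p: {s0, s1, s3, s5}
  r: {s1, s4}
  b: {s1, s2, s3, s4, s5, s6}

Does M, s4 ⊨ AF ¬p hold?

Yes

Sat(¬p) = {s2, s4, s6}
AF ¬p: least fixpoint, start Z0 = {s2, s4, s6}, add states with every successor in Z. Z1 = {s2, s4, s5, s6}; fixed.
Sat(AF ¬p) = {s2, s4, s5, s6}
s4 ∈ Sat(AF ¬p) = {s2, s4, s5, s6}, so the formula holds at s4.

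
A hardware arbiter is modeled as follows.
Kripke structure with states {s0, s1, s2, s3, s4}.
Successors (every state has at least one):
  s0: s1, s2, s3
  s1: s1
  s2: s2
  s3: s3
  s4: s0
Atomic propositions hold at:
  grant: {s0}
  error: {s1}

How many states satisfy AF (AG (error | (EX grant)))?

Sat(EX grant) = {s : some successor in {s0}} = {s4}
Sat(error | (EX grant)) = {s1, s4}
AG (error | (EX grant)): greatest fixpoint, start Z0 = {s1, s4}, keep only states in Sat with every successor in Z. Z1 = {s1}; fixed.
Sat(AG (error | (EX grant))) = {s1}
AF (AG (error | (EX grant))): least fixpoint, start Z0 = {s1}, add states with every successor in Z. Already a fixed point.
Sat(AF (AG (error | (EX grant)))) = {s1}
|Sat(AF (AG (error | (EX grant))))| = |{s1}| = 1.

1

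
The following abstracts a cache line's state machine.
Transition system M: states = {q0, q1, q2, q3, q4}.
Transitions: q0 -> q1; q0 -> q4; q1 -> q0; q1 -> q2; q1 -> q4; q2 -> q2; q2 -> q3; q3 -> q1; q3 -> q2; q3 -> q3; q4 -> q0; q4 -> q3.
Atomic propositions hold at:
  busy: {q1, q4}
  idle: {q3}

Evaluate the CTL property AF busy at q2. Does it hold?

AF busy: least fixpoint, start Z0 = {q1, q4}, add states with every successor in Z. Z1 = {q0, q1, q4}; fixed.
Sat(AF busy) = {q0, q1, q4}
q2 ∉ Sat(AF busy) = {q0, q1, q4}, so the formula does not hold at q2.

No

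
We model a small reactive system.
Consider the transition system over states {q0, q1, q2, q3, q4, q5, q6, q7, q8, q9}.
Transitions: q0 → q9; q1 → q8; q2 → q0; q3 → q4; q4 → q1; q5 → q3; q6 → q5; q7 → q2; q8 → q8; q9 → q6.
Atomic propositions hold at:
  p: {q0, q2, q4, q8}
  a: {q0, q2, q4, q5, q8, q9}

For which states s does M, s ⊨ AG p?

{q8}

AG p: greatest fixpoint, start Z0 = {q0, q2, q4, q8}, keep only states in Sat with every successor in Z. Z1 = {q2, q8}; Z2 = {q8}; fixed.
Sat(AG p) = {q8}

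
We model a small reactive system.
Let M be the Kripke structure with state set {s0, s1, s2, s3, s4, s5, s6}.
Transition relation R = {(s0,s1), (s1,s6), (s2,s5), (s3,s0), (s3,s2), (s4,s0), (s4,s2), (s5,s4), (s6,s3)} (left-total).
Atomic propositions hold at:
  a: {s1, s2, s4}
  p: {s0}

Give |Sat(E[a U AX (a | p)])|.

Sat(a | p) = {s0, s1, s2, s4}
Sat(AX (a | p)) = {s : every successor in {s0, s1, s2, s4}} = {s0, s3, s4, s5}
E[a U AX (a | p)]: least fixpoint, start Z0 = Sat(AX (a | p)) = {s0, s3, s4, s5}, add states in Sat(a) with some successor in Z. Z1 = {s0, s2, s3, s4, s5}; fixed.
Sat(E[a U AX (a | p)]) = {s0, s2, s3, s4, s5}
|Sat(E[a U AX (a | p)])| = |{s0, s2, s3, s4, s5}| = 5.

5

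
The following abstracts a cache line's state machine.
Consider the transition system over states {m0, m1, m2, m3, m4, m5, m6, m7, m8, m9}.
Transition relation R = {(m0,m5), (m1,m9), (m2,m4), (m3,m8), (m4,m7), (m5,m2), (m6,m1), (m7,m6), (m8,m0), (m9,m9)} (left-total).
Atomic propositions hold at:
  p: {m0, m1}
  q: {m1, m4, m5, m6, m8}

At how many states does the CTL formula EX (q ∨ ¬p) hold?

Sat(¬p) = {m2, m3, m4, m5, m6, m7, m8, m9}
Sat(q ∨ ¬p) = {m1, m2, m3, m4, m5, m6, m7, m8, m9}
Sat(EX (q ∨ ¬p)) = {s : some successor in {m1, m2, m3, m4, m5, m6, m7, m8, m9}} = {m0, m1, m2, m3, m4, m5, m6, m7, m9}
|Sat(EX (q ∨ ¬p))| = |{m0, m1, m2, m3, m4, m5, m6, m7, m9}| = 9.

9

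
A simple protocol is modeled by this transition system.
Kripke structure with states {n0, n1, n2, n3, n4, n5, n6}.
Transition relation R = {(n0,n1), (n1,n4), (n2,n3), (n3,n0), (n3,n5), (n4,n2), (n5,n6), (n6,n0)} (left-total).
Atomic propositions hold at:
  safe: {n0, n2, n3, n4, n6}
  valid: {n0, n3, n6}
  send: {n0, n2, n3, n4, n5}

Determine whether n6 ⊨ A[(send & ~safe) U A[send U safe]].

Sat(~safe) = {n1, n5}
Sat(send & ~safe) = {n5}
A[send U safe]: least fixpoint, start Z0 = Sat(safe) = {n0, n2, n3, n4, n6}, add states in Sat(send) with every successor in Z. Z1 = {n0, n2, n3, n4, n5, n6}; fixed.
Sat(A[send U safe]) = {n0, n2, n3, n4, n5, n6}
A[(send & ~safe) U A[send U safe]]: least fixpoint, start Z0 = Sat(A[send U safe]) = {n0, n2, n3, n4, n5, n6}, add states in Sat(send & ~safe) with every successor in Z. Already a fixed point.
Sat(A[(send & ~safe) U A[send U safe]]) = {n0, n2, n3, n4, n5, n6}
n6 ∈ Sat(A[(send & ~safe) U A[send U safe]]) = {n0, n2, n3, n4, n5, n6}, so the formula holds at n6.

Yes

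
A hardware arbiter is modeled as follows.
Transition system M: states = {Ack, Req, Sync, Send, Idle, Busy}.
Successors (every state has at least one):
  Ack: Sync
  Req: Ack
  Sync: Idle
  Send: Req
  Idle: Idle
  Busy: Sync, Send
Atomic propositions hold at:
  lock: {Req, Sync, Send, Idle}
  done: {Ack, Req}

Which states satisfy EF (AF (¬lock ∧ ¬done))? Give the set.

{Busy}

Sat(¬lock) = {Ack, Busy}
Sat(¬done) = {Sync, Send, Idle, Busy}
Sat(¬lock ∧ ¬done) = {Busy}
AF (¬lock ∧ ¬done): least fixpoint, start Z0 = {Busy}, add states with every successor in Z. Already a fixed point.
Sat(AF (¬lock ∧ ¬done)) = {Busy}
EF (AF (¬lock ∧ ¬done)): least fixpoint, start Z0 = {Busy}, add states with some successor in Z. Already a fixed point.
Sat(EF (AF (¬lock ∧ ¬done))) = {Busy}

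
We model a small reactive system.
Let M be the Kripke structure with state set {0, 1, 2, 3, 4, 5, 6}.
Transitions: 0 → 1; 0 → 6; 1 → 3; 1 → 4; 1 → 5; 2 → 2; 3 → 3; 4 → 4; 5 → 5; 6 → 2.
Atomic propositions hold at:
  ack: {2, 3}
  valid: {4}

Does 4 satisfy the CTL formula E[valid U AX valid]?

Sat(AX valid) = {s : every successor in {4}} = {4}
E[valid U AX valid]: least fixpoint, start Z0 = Sat(AX valid) = {4}, add states in Sat(valid) with some successor in Z. Already a fixed point.
Sat(E[valid U AX valid]) = {4}
4 ∈ Sat(E[valid U AX valid]) = {4}, so the formula holds at 4.

Yes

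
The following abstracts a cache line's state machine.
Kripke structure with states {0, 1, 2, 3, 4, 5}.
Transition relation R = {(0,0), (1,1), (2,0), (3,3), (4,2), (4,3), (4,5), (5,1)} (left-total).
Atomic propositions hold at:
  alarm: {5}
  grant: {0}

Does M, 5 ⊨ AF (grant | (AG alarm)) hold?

No

AG alarm: greatest fixpoint, start Z0 = {5}, keep only states in Sat with every successor in Z. Z1 = ∅; fixed.
Sat(AG alarm) = ∅
Sat(grant | (AG alarm)) = {0}
AF (grant | (AG alarm)): least fixpoint, start Z0 = {0}, add states with every successor in Z. Z1 = {0, 2}; fixed.
Sat(AF (grant | (AG alarm))) = {0, 2}
5 ∉ Sat(AF (grant | (AG alarm))) = {0, 2}, so the formula does not hold at 5.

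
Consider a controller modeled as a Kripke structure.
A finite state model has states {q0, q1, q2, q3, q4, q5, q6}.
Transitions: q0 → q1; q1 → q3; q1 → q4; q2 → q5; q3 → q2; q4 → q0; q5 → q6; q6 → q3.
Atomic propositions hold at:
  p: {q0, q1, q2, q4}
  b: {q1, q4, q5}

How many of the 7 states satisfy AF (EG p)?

EG p: greatest fixpoint, start Z0 = {q0, q1, q2, q4}, keep only states in Sat with some successor in Z. Z1 = {q0, q1, q4}; fixed.
Sat(EG p) = {q0, q1, q4}
AF (EG p): least fixpoint, start Z0 = {q0, q1, q4}, add states with every successor in Z. Already a fixed point.
Sat(AF (EG p)) = {q0, q1, q4}
|Sat(AF (EG p))| = |{q0, q1, q4}| = 3.

3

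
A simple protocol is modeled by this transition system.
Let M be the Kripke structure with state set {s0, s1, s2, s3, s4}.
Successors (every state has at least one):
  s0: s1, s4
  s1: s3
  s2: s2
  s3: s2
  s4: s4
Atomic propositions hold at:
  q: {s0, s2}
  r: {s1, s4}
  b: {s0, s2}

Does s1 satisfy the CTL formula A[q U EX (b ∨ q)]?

No

Sat(b ∨ q) = {s0, s2}
Sat(EX (b ∨ q)) = {s : some successor in {s0, s2}} = {s2, s3}
A[q U EX (b ∨ q)]: least fixpoint, start Z0 = Sat(EX (b ∨ q)) = {s2, s3}, add states in Sat(q) with every successor in Z. Already a fixed point.
Sat(A[q U EX (b ∨ q)]) = {s2, s3}
s1 ∉ Sat(A[q U EX (b ∨ q)]) = {s2, s3}, so the formula does not hold at s1.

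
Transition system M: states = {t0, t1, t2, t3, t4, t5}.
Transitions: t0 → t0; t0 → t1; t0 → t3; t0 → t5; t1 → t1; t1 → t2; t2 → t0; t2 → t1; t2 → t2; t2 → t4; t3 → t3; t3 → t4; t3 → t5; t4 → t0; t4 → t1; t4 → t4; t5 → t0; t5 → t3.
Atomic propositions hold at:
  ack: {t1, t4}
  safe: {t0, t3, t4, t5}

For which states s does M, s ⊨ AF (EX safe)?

Sat(EX safe) = {s : some successor in {t0, t3, t4, t5}} = {t0, t2, t3, t4, t5}
AF (EX safe): least fixpoint, start Z0 = {t0, t2, t3, t4, t5}, add states with every successor in Z. Already a fixed point.
Sat(AF (EX safe)) = {t0, t2, t3, t4, t5}

{t0, t2, t3, t4, t5}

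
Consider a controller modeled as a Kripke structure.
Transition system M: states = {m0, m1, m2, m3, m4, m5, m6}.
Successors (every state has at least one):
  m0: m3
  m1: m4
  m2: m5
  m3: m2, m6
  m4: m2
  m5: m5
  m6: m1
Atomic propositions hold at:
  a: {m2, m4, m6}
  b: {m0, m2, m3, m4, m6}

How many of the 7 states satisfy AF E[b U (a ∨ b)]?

6

Sat(a ∨ b) = {m0, m2, m3, m4, m6}
E[b U (a ∨ b)]: least fixpoint, start Z0 = Sat((a ∨ b)) = {m0, m2, m3, m4, m6}, add states in Sat(b) with some successor in Z. Already a fixed point.
Sat(E[b U (a ∨ b)]) = {m0, m2, m3, m4, m6}
AF E[b U (a ∨ b)]: least fixpoint, start Z0 = {m0, m2, m3, m4, m6}, add states with every successor in Z. Z1 = {m0, m1, m2, m3, m4, m6}; fixed.
Sat(AF E[b U (a ∨ b)]) = {m0, m1, m2, m3, m4, m6}
|Sat(AF E[b U (a ∨ b)])| = |{m0, m1, m2, m3, m4, m6}| = 6.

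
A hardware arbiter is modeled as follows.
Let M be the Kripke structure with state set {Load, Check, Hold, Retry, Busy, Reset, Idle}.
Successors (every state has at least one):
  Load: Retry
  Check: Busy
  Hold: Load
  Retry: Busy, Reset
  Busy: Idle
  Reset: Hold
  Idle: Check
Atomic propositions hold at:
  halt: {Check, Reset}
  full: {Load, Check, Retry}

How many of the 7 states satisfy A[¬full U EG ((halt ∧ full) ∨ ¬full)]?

Sat(¬full) = {Hold, Busy, Reset, Idle}
Sat(halt ∧ full) = {Check}
Sat((halt ∧ full) ∨ ¬full) = {Check, Hold, Busy, Reset, Idle}
EG ((halt ∧ full) ∨ ¬full): greatest fixpoint, start Z0 = {Check, Hold, Busy, Reset, Idle}, keep only states in Sat with some successor in Z. Z1 = {Check, Busy, Reset, Idle}; Z2 = {Check, Busy, Idle}; fixed.
Sat(EG ((halt ∧ full) ∨ ¬full)) = {Check, Busy, Idle}
A[¬full U EG ((halt ∧ full) ∨ ¬full)]: least fixpoint, start Z0 = Sat(EG ((halt ∧ full) ∨ ¬full)) = {Check, Busy, Idle}, add states in Sat(¬full) with every successor in Z. Already a fixed point.
Sat(A[¬full U EG ((halt ∧ full) ∨ ¬full)]) = {Check, Busy, Idle}
|Sat(A[¬full U EG ((halt ∧ full) ∨ ¬full)])| = |{Check, Busy, Idle}| = 3.

3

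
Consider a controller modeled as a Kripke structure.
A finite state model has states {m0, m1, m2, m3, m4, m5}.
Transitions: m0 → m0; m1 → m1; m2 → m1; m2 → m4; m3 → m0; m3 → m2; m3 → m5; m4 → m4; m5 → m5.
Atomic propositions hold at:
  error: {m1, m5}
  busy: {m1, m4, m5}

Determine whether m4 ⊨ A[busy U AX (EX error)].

No

Sat(EX error) = {s : some successor in {m1, m5}} = {m1, m2, m3, m5}
Sat(AX (EX error)) = {s : every successor in {m1, m2, m3, m5}} = {m1, m5}
A[busy U AX (EX error)]: least fixpoint, start Z0 = Sat(AX (EX error)) = {m1, m5}, add states in Sat(busy) with every successor in Z. Already a fixed point.
Sat(A[busy U AX (EX error)]) = {m1, m5}
m4 ∉ Sat(A[busy U AX (EX error)]) = {m1, m5}, so the formula does not hold at m4.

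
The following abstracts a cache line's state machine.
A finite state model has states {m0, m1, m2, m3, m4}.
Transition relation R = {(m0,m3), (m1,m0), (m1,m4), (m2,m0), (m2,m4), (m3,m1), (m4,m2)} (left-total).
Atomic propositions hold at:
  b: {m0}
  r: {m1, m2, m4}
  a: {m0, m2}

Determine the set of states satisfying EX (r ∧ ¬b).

Sat(¬b) = {m1, m2, m3, m4}
Sat(r ∧ ¬b) = {m1, m2, m4}
Sat(EX (r ∧ ¬b)) = {s : some successor in {m1, m2, m4}} = {m1, m2, m3, m4}

{m1, m2, m3, m4}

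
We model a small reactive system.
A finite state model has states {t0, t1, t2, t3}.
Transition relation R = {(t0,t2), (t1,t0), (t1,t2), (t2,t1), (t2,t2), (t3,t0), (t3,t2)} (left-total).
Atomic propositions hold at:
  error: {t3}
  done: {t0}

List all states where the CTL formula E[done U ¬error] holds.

Sat(¬error) = {t0, t1, t2}
E[done U ¬error]: least fixpoint, start Z0 = Sat(¬error) = {t0, t1, t2}, add states in Sat(done) with some successor in Z. Already a fixed point.
Sat(E[done U ¬error]) = {t0, t1, t2}

{t0, t1, t2}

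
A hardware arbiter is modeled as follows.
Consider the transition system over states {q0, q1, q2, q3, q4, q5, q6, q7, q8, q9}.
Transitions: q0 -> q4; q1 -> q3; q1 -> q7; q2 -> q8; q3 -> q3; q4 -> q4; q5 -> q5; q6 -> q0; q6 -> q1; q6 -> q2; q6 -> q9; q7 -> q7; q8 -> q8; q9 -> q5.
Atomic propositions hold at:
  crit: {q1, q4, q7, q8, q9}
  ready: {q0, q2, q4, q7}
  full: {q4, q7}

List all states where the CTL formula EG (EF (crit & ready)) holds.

Sat(crit & ready) = {q4, q7}
EF (crit & ready): least fixpoint, start Z0 = {q4, q7}, add states with some successor in Z. Z1 = {q0, q1, q4, q7}; Z2 = {q0, q1, q4, q6, q7}; fixed.
Sat(EF (crit & ready)) = {q0, q1, q4, q6, q7}
EG (EF (crit & ready)): greatest fixpoint, start Z0 = {q0, q1, q4, q6, q7}, keep only states in Sat with some successor in Z. Already a fixed point.
Sat(EG (EF (crit & ready))) = {q0, q1, q4, q6, q7}

{q0, q1, q4, q6, q7}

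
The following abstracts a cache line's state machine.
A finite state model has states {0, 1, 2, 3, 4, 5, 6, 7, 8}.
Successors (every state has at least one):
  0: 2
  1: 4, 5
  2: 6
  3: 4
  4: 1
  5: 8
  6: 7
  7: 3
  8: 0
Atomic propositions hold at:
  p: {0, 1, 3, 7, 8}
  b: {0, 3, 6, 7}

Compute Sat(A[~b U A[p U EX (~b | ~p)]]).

Sat(~b) = {1, 2, 4, 5, 8}
Sat(~p) = {2, 4, 5, 6}
Sat(~b | ~p) = {1, 2, 4, 5, 6, 8}
Sat(EX (~b | ~p)) = {s : some successor in {1, 2, 4, 5, 6, 8}} = {0, 1, 2, 3, 4, 5}
A[p U EX (~b | ~p)]: least fixpoint, start Z0 = Sat(EX (~b | ~p)) = {0, 1, 2, 3, 4, 5}, add states in Sat(p) with every successor in Z. Z1 = {0, 1, 2, 3, 4, 5, 7, 8}; fixed.
Sat(A[p U EX (~b | ~p)]) = {0, 1, 2, 3, 4, 5, 7, 8}
A[~b U A[p U EX (~b | ~p)]]: least fixpoint, start Z0 = Sat(A[p U EX (~b | ~p)]) = {0, 1, 2, 3, 4, 5, 7, 8}, add states in Sat(~b) with every successor in Z. Already a fixed point.
Sat(A[~b U A[p U EX (~b | ~p)]]) = {0, 1, 2, 3, 4, 5, 7, 8}

{0, 1, 2, 3, 4, 5, 7, 8}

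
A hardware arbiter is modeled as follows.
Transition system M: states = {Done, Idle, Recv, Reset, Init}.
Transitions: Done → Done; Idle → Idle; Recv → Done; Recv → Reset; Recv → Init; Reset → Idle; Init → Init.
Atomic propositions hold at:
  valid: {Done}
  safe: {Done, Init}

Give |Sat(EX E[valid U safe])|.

E[valid U safe]: least fixpoint, start Z0 = Sat(safe) = {Done, Init}, add states in Sat(valid) with some successor in Z. Already a fixed point.
Sat(E[valid U safe]) = {Done, Init}
Sat(EX E[valid U safe]) = {s : some successor in {Done, Init}} = {Done, Recv, Init}
|Sat(EX E[valid U safe])| = |{Done, Recv, Init}| = 3.

3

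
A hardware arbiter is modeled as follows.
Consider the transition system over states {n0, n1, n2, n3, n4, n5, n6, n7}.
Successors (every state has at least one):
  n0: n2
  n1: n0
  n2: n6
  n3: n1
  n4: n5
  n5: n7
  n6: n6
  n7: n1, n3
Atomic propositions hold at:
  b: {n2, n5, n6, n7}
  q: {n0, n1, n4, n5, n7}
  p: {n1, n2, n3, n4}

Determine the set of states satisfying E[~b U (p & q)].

Sat(~b) = {n0, n1, n3, n4}
Sat(p & q) = {n1, n4}
E[~b U (p & q)]: least fixpoint, start Z0 = Sat((p & q)) = {n1, n4}, add states in Sat(~b) with some successor in Z. Z1 = {n1, n3, n4}; fixed.
Sat(E[~b U (p & q)]) = {n1, n3, n4}

{n1, n3, n4}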